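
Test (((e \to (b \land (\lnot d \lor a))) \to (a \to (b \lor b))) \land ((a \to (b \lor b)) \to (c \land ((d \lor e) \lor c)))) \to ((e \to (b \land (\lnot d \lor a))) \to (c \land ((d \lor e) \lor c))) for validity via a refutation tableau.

Assume the negation and expand:
Initial set: {\lnot ((((e \to (b \land (\lnot d \lor a))) \to (a \to (b \lor b))) \land ((a \to (b \lor b)) \to (c \land ((d \lor e) \lor c)))) \to ((e \to (b \land (\lnot d \lor a))) \to (c \land ((d \lor e) \lor c))))}.
\lnot ((((e \to (b \land (\lnot d \lor a))) \to (a \to (b \lor b))) \land ((a \to (b \lor b)) \to (c \land ((d \lor e) \lor c)))) \to ((e \to (b \land (\lnot d \lor a))) \to (c \land ((d \lor e) \lor c)))): α-rule — add (((e \to (b \land (\lnot d \lor a))) \to (a \to (b \lor b))) \land ((a \to (b \lor b)) \to (c \land ((d \lor e) \lor c)))), \lnot ((e \to (b \land (\lnot d \lor a))) \to (c \land ((d \lor e) \lor c))).
(((e \to (b \land (\lnot d \lor a))) \to (a \to (b \lor b))) \land ((a \to (b \lor b)) \to (c \land ((d \lor e) \lor c)))): α-rule — add ((e \to (b \land (\lnot d \lor a))) \to (a \to (b \lor b))), ((a \to (b \lor b)) \to (c \land ((d \lor e) \lor c))).
\lnot ((e \to (b \land (\lnot d \lor a))) \to (c \land ((d \lor e) \lor c))): α-rule — add (e \to (b \land (\lnot d \lor a))), \lnot (c \land ((d \lor e) \lor c)).
((e \to (b \land (\lnot d \lor a))) \to (a \to (b \lor b))): β-rule — branch into \lnot (e \to (b \land (\lnot d \lor a)))  //  (a \to (b \lor b)).
  branch 1 (add \lnot (e \to (b \land (\lnot d \lor a)))):
    \lnot (e \to (b \land (\lnot d \lor a))): α-rule — add e, \lnot (b \land (\lnot d \lor a)).
    ((a \to (b \lor b)) \to (c \land ((d \lor e) \lor c))): β-rule — branch into \lnot (a \to (b \lor b))  //  (c \land ((d \lor e) \lor c)).
      branch 1.1 (add \lnot (a \to (b \lor b))):
        \lnot (a \to (b \lor b)): α-rule — add a, \lnot (b \lor b).
        \lnot (b \lor b): α-rule — add \lnot b, \lnot b.
        (e \to (b \land (\lnot d \lor a))): β-rule — branch into \lnot e  //  (b \land (\lnot d \lor a)).
          branch 1.1.1 (add \lnot e):
            × closes — contains both e and \lnot e.
          branch 1.1.2 (add (b \land (\lnot d \lor a))):
            (b \land (\lnot d \lor a)): α-rule — add b, (\lnot d \lor a).
            × closes — contains both b and \lnot b.
      branch 1.2 (add (c \land ((d \lor e) \lor c))):
        (c \land ((d \lor e) \lor c)): α-rule — add c, ((d \lor e) \lor c).
        (e \to (b \land (\lnot d \lor a))): β-rule — branch into \lnot e  //  (b \land (\lnot d \lor a)).
          branch 1.2.1 (add \lnot e):
            × closes — contains both e and \lnot e.
          branch 1.2.2 (add (b \land (\lnot d \lor a))):
            (b \land (\lnot d \lor a)): α-rule — add b, (\lnot d \lor a).
            \lnot (c \land ((d \lor e) \lor c)): β-rule — branch into \lnot c  //  \lnot ((d \lor e) \lor c).
              branch 1.2.2.1 (add \lnot c):
                × closes — contains both c and \lnot c.
              branch 1.2.2.2 (add \lnot ((d \lor e) \lor c)):
                \lnot ((d \lor e) \lor c): α-rule — add \lnot (d \lor e), \lnot c.
                × closes — contains both c and \lnot c.
  branch 2 (add (a \to (b \lor b))):
    ((a \to (b \lor b)) \to (c \land ((d \lor e) \lor c))): β-rule — branch into \lnot (a \to (b \lor b))  //  (c \land ((d \lor e) \lor c)).
      branch 2.1 (add \lnot (a \to (b \lor b))):
        \lnot (a \to (b \lor b)): α-rule — add a, \lnot (b \lor b).
        \lnot (b \lor b): α-rule — add \lnot b, \lnot b.
        (e \to (b \land (\lnot d \lor a))): β-rule — branch into \lnot e  //  (b \land (\lnot d \lor a)).
          branch 2.1.1 (add \lnot e):
            \lnot (c \land ((d \lor e) \lor c)): β-rule — branch into \lnot c  //  \lnot ((d \lor e) \lor c).
              branch 2.1.1.1 (add \lnot c):
                (a \to (b \lor b)): β-rule — branch into \lnot a  //  (b \lor b).
                  branch 2.1.1.1.1 (add \lnot a):
                    × closes — contains both a and \lnot a.
                  branch 2.1.1.1.2 (add (b \lor b)):
                    (b \lor b): β-rule — branch into b  //  b.
                      branch 2.1.1.1.2.1 (add b):
                        × closes — contains both b and \lnot b.
                      branch 2.1.1.1.2.2 (add b):
                        × closes — contains both b and \lnot b.
              branch 2.1.1.2 (add \lnot ((d \lor e) \lor c)):
                \lnot ((d \lor e) \lor c): α-rule — add \lnot (d \lor e), \lnot c.
                \lnot (d \lor e): α-rule — add \lnot d, \lnot e.
                (a \to (b \lor b)): β-rule — branch into \lnot a  //  (b \lor b).
                  branch 2.1.1.2.1 (add \lnot a):
                    × closes — contains both a and \lnot a.
                  branch 2.1.1.2.2 (add (b \lor b)):
                    (b \lor b): β-rule — branch into b  //  b.
                      branch 2.1.1.2.2.1 (add b):
                        × closes — contains both b and \lnot b.
                      branch 2.1.1.2.2.2 (add b):
                        × closes — contains both b and \lnot b.
          branch 2.1.2 (add (b \land (\lnot d \lor a))):
            (b \land (\lnot d \lor a)): α-rule — add b, (\lnot d \lor a).
            × closes — contains both b and \lnot b.
      branch 2.2 (add (c \land ((d \lor e) \lor c))):
        (c \land ((d \lor e) \lor c)): α-rule — add c, ((d \lor e) \lor c).
        (e \to (b \land (\lnot d \lor a))): β-rule — branch into \lnot e  //  (b \land (\lnot d \lor a)).
          branch 2.2.1 (add \lnot e):
            \lnot (c \land ((d \lor e) \lor c)): β-rule — branch into \lnot c  //  \lnot ((d \lor e) \lor c).
              branch 2.2.1.1 (add \lnot c):
                × closes — contains both c and \lnot c.
              branch 2.2.1.2 (add \lnot ((d \lor e) \lor c)):
                \lnot ((d \lor e) \lor c): α-rule — add \lnot (d \lor e), \lnot c.
                × closes — contains both c and \lnot c.
          branch 2.2.2 (add (b \land (\lnot d \lor a))):
            (b \land (\lnot d \lor a)): α-rule — add b, (\lnot d \lor a).
            \lnot (c \land ((d \lor e) \lor c)): β-rule — branch into \lnot c  //  \lnot ((d \lor e) \lor c).
              branch 2.2.2.1 (add \lnot c):
                × closes — contains both c and \lnot c.
              branch 2.2.2.2 (add \lnot ((d \lor e) \lor c)):
                \lnot ((d \lor e) \lor c): α-rule — add \lnot (d \lor e), \lnot c.
                × closes — contains both c and \lnot c.
All 16 branches close.
Every branch closed, so the negation is unsatisfiable and the formula is valid.

Valid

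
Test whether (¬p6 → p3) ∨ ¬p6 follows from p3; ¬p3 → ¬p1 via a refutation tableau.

Yes

Initial set: {p3; (¬p3 → ¬p1); ¬((¬p6 → p3) ∨ ¬p6)}.
¬((¬p6 → p3) ∨ ¬p6): α-rule — add ¬(¬p6 → p3), ¬¬p6.
¬(¬p6 → p3): α-rule — add ¬p6, ¬p3.
× closes — contains both p6 and ¬p6.
All 1 branch closes.
Every branch closed, so the premises entail the conclusion.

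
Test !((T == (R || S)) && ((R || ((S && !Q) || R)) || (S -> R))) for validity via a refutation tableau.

Not valid

Assume the negation and expand:
Initial set: {F !((T == (R || S)) && ((R || ((S && !Q) || R)) || (S -> R)))}.
F !((T == (R || S)) && ((R || ((S && !Q) || R)) || (S -> R))): α-rule — add T (T == (R || S)), T ((R || ((S && !Q) || R)) || (S -> R)).
T (T == (R || S)): β-rule — branch into T T, T (R || S)  //  F T, F (R || S).
  branch 1 (add T T, T (R || S)):
    T ((R || ((S && !Q) || R)) || (S -> R)): β-rule — branch into T (R || ((S && !Q) || R))  //  T (S -> R).
      branch 1.1 (add T (R || ((S && !Q) || R))):
        T (R || S): β-rule — branch into T R  //  T S.
          branch 1.1.1 (add T R):
            T (R || ((S && !Q) || R)): β-rule — branch into T R  //  T ((S && !Q) || R).
              branch 1.1.1.1 (add T R):
                ○ open, literals {R=true, T=true}.
              branch 1.1.1.2 (add T ((S && !Q) || R)):
                T ((S && !Q) || R): β-rule — branch into T (S && !Q)  //  T R.
                  branch 1.1.1.2.1 (add T (S && !Q)):
                    T (S && !Q): α-rule — add T S, T !Q.
                    ○ open, literals {Q=false, R=true, S=true, T=true}.
                  branch 1.1.1.2.2 (add T R):
                    ○ open, literals {R=true, T=true}.
          branch 1.1.2 (add T S):
            T (R || ((S && !Q) || R)): β-rule — branch into T R  //  T ((S && !Q) || R).
              branch 1.1.2.1 (add T R):
                ○ open, literals {R=true, S=true, T=true}.
              branch 1.1.2.2 (add T ((S && !Q) || R)):
                T ((S && !Q) || R): β-rule — branch into T (S && !Q)  //  T R.
                  branch 1.1.2.2.1 (add T (S && !Q)):
                    T (S && !Q): α-rule — add T S, T !Q.
                    ○ open, literals {Q=false, S=true, T=true}.
                  branch 1.1.2.2.2 (add T R):
                    ○ open, literals {R=true, S=true, T=true}.
      branch 1.2 (add T (S -> R)):
        T (R || S): β-rule — branch into T R  //  T S.
          branch 1.2.1 (add T R):
            T (S -> R): β-rule — branch into F S  //  T R.
              branch 1.2.1.1 (add F S):
                ○ open, literals {R=true, S=false, T=true}.
              branch 1.2.1.2 (add T R):
                ○ open, literals {R=true, T=true}.
          branch 1.2.2 (add T S):
            T (S -> R): β-rule — branch into F S  //  T R.
              branch 1.2.2.1 (add F S):
                × closes — contains both S and !S.
              branch 1.2.2.2 (add T R):
                ○ open, literals {R=true, S=true, T=true}.
  branch 2 (add F T, F (R || S)):
    F (R || S): α-rule — add F R, F S.
    T ((R || ((S && !Q) || R)) || (S -> R)): β-rule — branch into T (R || ((S && !Q) || R))  //  T (S -> R).
      branch 2.1 (add T (R || ((S && !Q) || R))):
        T (R || ((S && !Q) || R)): β-rule — branch into T R  //  T ((S && !Q) || R).
          branch 2.1.1 (add T R):
            × closes — contains both R and !R.
          branch 2.1.2 (add T ((S && !Q) || R)):
            T ((S && !Q) || R): β-rule — branch into T (S && !Q)  //  T R.
              branch 2.1.2.1 (add T (S && !Q)):
                T (S && !Q): α-rule — add T S, T !Q.
                × closes — contains both S and !S.
              branch 2.1.2.2 (add T R):
                × closes — contains both R and !R.
      branch 2.2 (add T (S -> R)):
        T (S -> R): β-rule — branch into F S  //  T R.
          branch 2.2.1 (add F S):
            ○ open, literals {R=false, S=false, T=false}.
          branch 2.2.2 (add T R):
            × closes — contains both R and !R.
5 branches closed, 10 open.
An open branch gives a countermodel: R=true, T=true (unmentioned atoms arbitrary); under it the original formula is false.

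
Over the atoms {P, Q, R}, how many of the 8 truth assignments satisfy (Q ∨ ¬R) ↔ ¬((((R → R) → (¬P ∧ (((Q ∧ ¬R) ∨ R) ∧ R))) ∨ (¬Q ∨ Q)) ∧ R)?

6

Initial set: {((Q ∨ ¬R) ↔ ¬((((R → R) → (¬P ∧ (((Q ∧ ¬R) ∨ R) ∧ R))) ∨ (¬Q ∨ Q)) ∧ R))}.
((Q ∨ ¬R) ↔ ¬((((R → R) → (¬P ∧ (((Q ∧ ¬R) ∨ R) ∧ R))) ∨ (¬Q ∨ Q)) ∧ R)): β-rule — branch into (Q ∨ ¬R), ¬((((R → R) → (¬P ∧ (((Q ∧ ¬R) ∨ R) ∧ R))) ∨ (¬Q ∨ Q)) ∧ R)  //  ¬(Q ∨ ¬R), ¬¬((((R → R) → (¬P ∧ (((Q ∧ ¬R) ∨ R) ∧ R))) ∨ (¬Q ∨ Q)) ∧ R).
  branch 1 (add (Q ∨ ¬R), ¬((((R → R) → (¬P ∧ (((Q ∧ ¬R) ∨ R) ∧ R))) ∨ (¬Q ∨ Q)) ∧ R)):
    (Q ∨ ¬R): β-rule — branch into Q  //  ¬R.
      branch 1.1 (add Q):
        ¬((((R → R) → (¬P ∧ (((Q ∧ ¬R) ∨ R) ∧ R))) ∨ (¬Q ∨ Q)) ∧ R): β-rule — branch into ¬(((R → R) → (¬P ∧ (((Q ∧ ¬R) ∨ R) ∧ R))) ∨ (¬Q ∨ Q))  //  ¬R.
          branch 1.1.1 (add ¬(((R → R) → (¬P ∧ (((Q ∧ ¬R) ∨ R) ∧ R))) ∨ (¬Q ∨ Q))):
            ¬(((R → R) → (¬P ∧ (((Q ∧ ¬R) ∨ R) ∧ R))) ∨ (¬Q ∨ Q)): α-rule — add ¬((R → R) → (¬P ∧ (((Q ∧ ¬R) ∨ R) ∧ R))), ¬(¬Q ∨ Q).
            ¬((R → R) → (¬P ∧ (((Q ∧ ¬R) ∨ R) ∧ R))): α-rule — add (R → R), ¬(¬P ∧ (((Q ∧ ¬R) ∨ R) ∧ R)).
            ¬(¬Q ∨ Q): α-rule — add ¬¬Q, ¬Q.
            × closes — contains both Q and ¬Q.
          branch 1.1.2 (add ¬R):
            ○ open, literals {Q=T, R=F}.
      branch 1.2 (add ¬R):
        ¬((((R → R) → (¬P ∧ (((Q ∧ ¬R) ∨ R) ∧ R))) ∨ (¬Q ∨ Q)) ∧ R): β-rule — branch into ¬(((R → R) → (¬P ∧ (((Q ∧ ¬R) ∨ R) ∧ R))) ∨ (¬Q ∨ Q))  //  ¬R.
          branch 1.2.1 (add ¬(((R → R) → (¬P ∧ (((Q ∧ ¬R) ∨ R) ∧ R))) ∨ (¬Q ∨ Q))):
            ¬(((R → R) → (¬P ∧ (((Q ∧ ¬R) ∨ R) ∧ R))) ∨ (¬Q ∨ Q)): α-rule — add ¬((R → R) → (¬P ∧ (((Q ∧ ¬R) ∨ R) ∧ R))), ¬(¬Q ∨ Q).
            ¬((R → R) → (¬P ∧ (((Q ∧ ¬R) ∨ R) ∧ R))): α-rule — add (R → R), ¬(¬P ∧ (((Q ∧ ¬R) ∨ R) ∧ R)).
            ¬(¬Q ∨ Q): α-rule — add ¬¬Q, ¬Q.
            × closes — contains both Q and ¬Q.
          branch 1.2.2 (add ¬R):
            ○ open, literals {R=F}.
  branch 2 (add ¬(Q ∨ ¬R), ¬¬((((R → R) → (¬P ∧ (((Q ∧ ¬R) ∨ R) ∧ R))) ∨ (¬Q ∨ Q)) ∧ R)):
    ¬(Q ∨ ¬R): α-rule — add ¬Q, ¬¬R.
    ¬¬((((R → R) → (¬P ∧ (((Q ∧ ¬R) ∨ R) ∧ R))) ∨ (¬Q ∨ Q)) ∧ R): α-rule — add (((R → R) → (¬P ∧ (((Q ∧ ¬R) ∨ R) ∧ R))) ∨ (¬Q ∨ Q)), R.
    (((R → R) → (¬P ∧ (((Q ∧ ¬R) ∨ R) ∧ R))) ∨ (¬Q ∨ Q)): β-rule — branch into ((R → R) → (¬P ∧ (((Q ∧ ¬R) ∨ R) ∧ R)))  //  (¬Q ∨ Q).
      branch 2.1 (add ((R → R) → (¬P ∧ (((Q ∧ ¬R) ∨ R) ∧ R)))):
        ((R → R) → (¬P ∧ (((Q ∧ ¬R) ∨ R) ∧ R))): β-rule — branch into ¬(R → R)  //  (¬P ∧ (((Q ∧ ¬R) ∨ R) ∧ R)).
          branch 2.1.1 (add ¬(R → R)):
            ¬(R → R): α-rule — add R, ¬R.
            × closes — contains both R and ¬R.
          branch 2.1.2 (add (¬P ∧ (((Q ∧ ¬R) ∨ R) ∧ R))):
            (¬P ∧ (((Q ∧ ¬R) ∨ R) ∧ R)): α-rule — add ¬P, (((Q ∧ ¬R) ∨ R) ∧ R).
            (((Q ∧ ¬R) ∨ R) ∧ R): α-rule — add ((Q ∧ ¬R) ∨ R), R.
            ((Q ∧ ¬R) ∨ R): β-rule — branch into (Q ∧ ¬R)  //  R.
              branch 2.1.2.1 (add (Q ∧ ¬R)):
                (Q ∧ ¬R): α-rule — add Q, ¬R.
                × closes — contains both Q and ¬Q.
              branch 2.1.2.2 (add R):
                ○ open, literals {P=F, Q=F, R=T}.
      branch 2.2 (add (¬Q ∨ Q)):
        (¬Q ∨ Q): β-rule — branch into ¬Q  //  Q.
          branch 2.2.1 (add ¬Q):
            ○ open, literals {Q=F, R=T}.
          branch 2.2.2 (add Q):
            × closes — contains both Q and ¬Q.
5 branches closed, 4 open.
Each open branch fixes some atoms; the unmentioned ones are free. Counting distinct full assignments: branch {Q=T, R=F} (P) contributes 2 new; branch {R=F} (P, Q) contributes 2 new; branch {P=F, Q=F, R=T} (none free) contributes 1 new; branch {Q=F, R=T} (P) contributes 1 new. Total: 6.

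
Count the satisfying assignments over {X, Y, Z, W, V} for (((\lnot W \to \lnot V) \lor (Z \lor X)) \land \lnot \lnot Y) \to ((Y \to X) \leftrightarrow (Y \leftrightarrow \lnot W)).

25

Initial set: {((((\lnot W \to \lnot V) \lor (Z \lor X)) \land \lnot \lnot Y) \to ((Y \to X) \leftrightarrow (Y \leftrightarrow \lnot W)))}.
((((\lnot W \to \lnot V) \lor (Z \lor X)) \land \lnot \lnot Y) \to ((Y \to X) \leftrightarrow (Y \leftrightarrow \lnot W))): β-rule — branch into \lnot (((\lnot W \to \lnot V) \lor (Z \lor X)) \land \lnot \lnot Y)  //  ((Y \to X) \leftrightarrow (Y \leftrightarrow \lnot W)).
  branch 1 (add \lnot (((\lnot W \to \lnot V) \lor (Z \lor X)) \land \lnot \lnot Y)):
    \lnot (((\lnot W \to \lnot V) \lor (Z \lor X)) \land \lnot \lnot Y): β-rule — branch into \lnot ((\lnot W \to \lnot V) \lor (Z \lor X))  //  \lnot \lnot \lnot Y.
      branch 1.1 (add \lnot ((\lnot W \to \lnot V) \lor (Z \lor X))):
        \lnot ((\lnot W \to \lnot V) \lor (Z \lor X)): α-rule — add \lnot (\lnot W \to \lnot V), \lnot (Z \lor X).
        \lnot (\lnot W \to \lnot V): α-rule — add \lnot W, \lnot \lnot V.
        \lnot (Z \lor X): α-rule — add \lnot Z, \lnot X.
        ○ open, literals {V=T, W=F, X=F, Z=F}.
      branch 1.2 (add \lnot \lnot \lnot Y):
        \lnot \lnot \lnot Y: drop double negation, giving \lnot Y.
        ○ open, literals {Y=F}.
  branch 2 (add ((Y \to X) \leftrightarrow (Y \leftrightarrow \lnot W))):
    ((Y \to X) \leftrightarrow (Y \leftrightarrow \lnot W)): β-rule — branch into (Y \to X), (Y \leftrightarrow \lnot W)  //  \lnot (Y \to X), \lnot (Y \leftrightarrow \lnot W).
      branch 2.1 (add (Y \to X), (Y \leftrightarrow \lnot W)):
        (Y \to X): β-rule — branch into \lnot Y  //  X.
          branch 2.1.1 (add \lnot Y):
            (Y \leftrightarrow \lnot W): β-rule — branch into Y, \lnot W  //  \lnot Y, \lnot \lnot W.
              branch 2.1.1.1 (add Y, \lnot W):
                × closes — contains both Y and \lnot Y.
              branch 2.1.1.2 (add \lnot Y, \lnot \lnot W):
                ○ open, literals {W=T, Y=F}.
          branch 2.1.2 (add X):
            (Y \leftrightarrow \lnot W): β-rule — branch into Y, \lnot W  //  \lnot Y, \lnot \lnot W.
              branch 2.1.2.1 (add Y, \lnot W):
                ○ open, literals {W=F, X=T, Y=T}.
              branch 2.1.2.2 (add \lnot Y, \lnot \lnot W):
                ○ open, literals {W=T, X=T, Y=F}.
      branch 2.2 (add \lnot (Y \to X), \lnot (Y \leftrightarrow \lnot W)):
        \lnot (Y \to X): α-rule — add Y, \lnot X.
        \lnot (Y \leftrightarrow \lnot W): β-rule — branch into Y, \lnot \lnot W  //  \lnot Y, \lnot W.
          branch 2.2.1 (add Y, \lnot \lnot W):
            ○ open, literals {W=T, X=F, Y=T}.
          branch 2.2.2 (add \lnot Y, \lnot W):
            × closes — contains both Y and \lnot Y.
2 branches closed, 6 open.
Each open branch fixes some atoms; the unmentioned ones are free. Counting distinct full assignments: branch {V=T, W=F, X=F, Z=F} (Y) contributes 2 new; branch {Y=F} (X, Z, W, V) contributes 15 new; branch {W=T, Y=F} (X, Z, V) contributes 0 new; branch {W=F, X=T, Y=T} (Z, V) contributes 4 new; branch {W=T, X=T, Y=F} (Z, V) contributes 0 new; branch {W=T, X=F, Y=T} (Z, V) contributes 4 new. Total: 25.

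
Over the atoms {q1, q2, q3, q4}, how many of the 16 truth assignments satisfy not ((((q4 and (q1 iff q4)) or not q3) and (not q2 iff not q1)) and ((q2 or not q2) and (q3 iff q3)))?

Initial set: {T not ((((q4 and (q1 iff q4)) or not q3) and (not q2 iff not q1)) and ((q2 or not q2) and (q3 iff q3)))}.
T not ((((q4 and (q1 iff q4)) or not q3) and (not q2 iff not q1)) and ((q2 or not q2) and (q3 iff q3))): β-rule — branch into F (((q4 and (q1 iff q4)) or not q3) and (not q2 iff not q1))  //  F ((q2 or not q2) and (q3 iff q3)).
  branch 1 (add F (((q4 and (q1 iff q4)) or not q3) and (not q2 iff not q1))):
    F (((q4 and (q1 iff q4)) or not q3) and (not q2 iff not q1)): β-rule — branch into F ((q4 and (q1 iff q4)) or not q3)  //  F (not q2 iff not q1).
      branch 1.1 (add F ((q4 and (q1 iff q4)) or not q3)):
        F ((q4 and (q1 iff q4)) or not q3): α-rule — add F (q4 and (q1 iff q4)), F not q3.
        F (q4 and (q1 iff q4)): β-rule — branch into F q4  //  F (q1 iff q4).
          branch 1.1.1 (add F q4):
            ○ open, literals {q3=true, q4=false}.
          branch 1.1.2 (add F (q1 iff q4)):
            F (q1 iff q4): β-rule — branch into T q1, F q4  //  F q1, T q4.
              branch 1.1.2.1 (add T q1, F q4):
                ○ open, literals {q1=true, q3=true, q4=false}.
              branch 1.1.2.2 (add F q1, T q4):
                ○ open, literals {q1=false, q3=true, q4=true}.
      branch 1.2 (add F (not q2 iff not q1)):
        F (not q2 iff not q1): β-rule — branch into T not q2, F not q1  //  F not q2, T not q1.
          branch 1.2.1 (add T not q2, F not q1):
            ○ open, literals {q1=true, q2=false}.
          branch 1.2.2 (add F not q2, T not q1):
            ○ open, literals {q1=false, q2=true}.
  branch 2 (add F ((q2 or not q2) and (q3 iff q3))):
    F ((q2 or not q2) and (q3 iff q3)): β-rule — branch into F (q2 or not q2)  //  F (q3 iff q3).
      branch 2.1 (add F (q2 or not q2)):
        F (q2 or not q2): α-rule — add F q2, F not q2.
        × closes — contains both q2 and not q2.
      branch 2.2 (add F (q3 iff q3)):
        F (q3 iff q3): β-rule — branch into T q3, F q3  //  F q3, T q3.
          branch 2.2.1 (add T q3, F q3):
            × closes — contains both q3 and not q3.
          branch 2.2.2 (add F q3, T q3):
            × closes — contains both q3 and not q3.
3 branches closed, 5 open.
Each open branch fixes some atoms; the unmentioned ones are free. Counting distinct full assignments: branch {q3=true, q4=false} (q1, q2) contributes 4 new; branch {q1=true, q3=true, q4=false} (q2) contributes 0 new; branch {q1=false, q3=true, q4=true} (q2) contributes 2 new; branch {q1=true, q2=false} (q3, q4) contributes 3 new; branch {q1=false, q2=true} (q3, q4) contributes 2 new. Total: 11.

11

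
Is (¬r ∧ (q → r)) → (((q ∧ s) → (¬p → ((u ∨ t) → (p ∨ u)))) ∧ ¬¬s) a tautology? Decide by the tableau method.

Assume the negation and expand:
Initial set: {¬((¬r ∧ (q → r)) → (((q ∧ s) → (¬p → ((u ∨ t) → (p ∨ u)))) ∧ ¬¬s))}.
¬((¬r ∧ (q → r)) → (((q ∧ s) → (¬p → ((u ∨ t) → (p ∨ u)))) ∧ ¬¬s)): α-rule — add (¬r ∧ (q → r)), ¬(((q ∧ s) → (¬p → ((u ∨ t) → (p ∨ u)))) ∧ ¬¬s).
(¬r ∧ (q → r)): α-rule — add ¬r, (q → r).
¬(((q ∧ s) → (¬p → ((u ∨ t) → (p ∨ u)))) ∧ ¬¬s): β-rule — branch into ¬((q ∧ s) → (¬p → ((u ∨ t) → (p ∨ u))))  //  ¬¬¬s.
  branch 1 (add ¬((q ∧ s) → (¬p → ((u ∨ t) → (p ∨ u))))):
    ¬((q ∧ s) → (¬p → ((u ∨ t) → (p ∨ u)))): α-rule — add (q ∧ s), ¬(¬p → ((u ∨ t) → (p ∨ u))).
    (q ∧ s): α-rule — add q, s.
    ¬(¬p → ((u ∨ t) → (p ∨ u))): α-rule — add ¬p, ¬((u ∨ t) → (p ∨ u)).
    ¬((u ∨ t) → (p ∨ u)): α-rule — add (u ∨ t), ¬(p ∨ u).
    ¬(p ∨ u): α-rule — add ¬p, ¬u.
    (q → r): β-rule — branch into ¬q  //  r.
      branch 1.1 (add ¬q):
        × closes — contains both q and ¬q.
      branch 1.2 (add r):
        × closes — contains both r and ¬r.
  branch 2 (add ¬¬¬s):
    ¬¬¬s: drop double negation, giving ¬s.
    (q → r): β-rule — branch into ¬q  //  r.
      branch 2.1 (add ¬q):
        ○ open, literals {q=F, r=F, s=F}.
      branch 2.2 (add r):
        × closes — contains both r and ¬r.
3 branches closed, 1 open.
An open branch gives a countermodel: q=F, r=F, s=F (unmentioned atoms arbitrary); under it the original formula is false.

Not valid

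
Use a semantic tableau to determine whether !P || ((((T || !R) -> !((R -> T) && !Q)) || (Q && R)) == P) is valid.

Assume the negation and expand:
Initial set: {!(!P || ((((T || !R) -> !((R -> T) && !Q)) || (Q && R)) == P))}.
!(!P || ((((T || !R) -> !((R -> T) && !Q)) || (Q && R)) == P)): α-rule — add !!P, !((((T || !R) -> !((R -> T) && !Q)) || (Q && R)) == P).
!((((T || !R) -> !((R -> T) && !Q)) || (Q && R)) == P): β-rule — branch into (((T || !R) -> !((R -> T) && !Q)) || (Q && R)), !P  //  !(((T || !R) -> !((R -> T) && !Q)) || (Q && R)), P.
  branch 1 (add (((T || !R) -> !((R -> T) && !Q)) || (Q && R)), !P):
    × closes — contains both P and !P.
  branch 2 (add !(((T || !R) -> !((R -> T) && !Q)) || (Q && R)), P):
    !(((T || !R) -> !((R -> T) && !Q)) || (Q && R)): α-rule — add !((T || !R) -> !((R -> T) && !Q)), !(Q && R).
    !((T || !R) -> !((R -> T) && !Q)): α-rule — add (T || !R), !!((R -> T) && !Q).
    !!((R -> T) && !Q): α-rule — add (R -> T), !Q.
    !(Q && R): β-rule — branch into !Q  //  !R.
      branch 2.1 (add !Q):
        (T || !R): β-rule — branch into T  //  !R.
          branch 2.1.1 (add T):
            (R -> T): β-rule — branch into !R  //  T.
              branch 2.1.1.1 (add !R):
                ○ open, literals {P=true, Q=false, R=false, T=true}.
              branch 2.1.1.2 (add T):
                ○ open, literals {P=true, Q=false, T=true}.
          branch 2.1.2 (add !R):
            (R -> T): β-rule — branch into !R  //  T.
              branch 2.1.2.1 (add !R):
                ○ open, literals {P=true, Q=false, R=false}.
              branch 2.1.2.2 (add T):
                ○ open, literals {P=true, Q=false, R=false, T=true}.
      branch 2.2 (add !R):
        (T || !R): β-rule — branch into T  //  !R.
          branch 2.2.1 (add T):
            (R -> T): β-rule — branch into !R  //  T.
              branch 2.2.1.1 (add !R):
                ○ open, literals {P=true, Q=false, R=false, T=true}.
              branch 2.2.1.2 (add T):
                ○ open, literals {P=true, Q=false, R=false, T=true}.
          branch 2.2.2 (add !R):
            (R -> T): β-rule — branch into !R  //  T.
              branch 2.2.2.1 (add !R):
                ○ open, literals {P=true, Q=false, R=false}.
              branch 2.2.2.2 (add T):
                ○ open, literals {P=true, Q=false, R=false, T=true}.
1 branch closed, 8 open.
An open branch gives a countermodel: P=true, Q=false, R=false, T=true (unmentioned atoms arbitrary); under it the original formula is false.

Not valid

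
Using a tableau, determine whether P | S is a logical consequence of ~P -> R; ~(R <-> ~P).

Yes

Initial set: {(~P -> R); ~(R <-> ~P); ~(P | S)}.
~(P | S): α-rule — add ~P, ~S.
(~P -> R): β-rule — branch into ~~P  //  R.
  branch 1 (add ~~P):
    × closes — contains both P and ~P.
  branch 2 (add R):
    ~(R <-> ~P): β-rule — branch into R, ~~P  //  ~R, ~P.
      branch 2.1 (add R, ~~P):
        × closes — contains both P and ~P.
      branch 2.2 (add ~R, ~P):
        × closes — contains both R and ~R.
All 3 branches close.
Every branch closed, so the premises entail the conclusion.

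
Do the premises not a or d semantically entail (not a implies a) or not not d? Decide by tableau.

Initial set: {(not a or d); not ((not a implies a) or not not d)}.
not ((not a implies a) or not not d): α-rule — add not (not a implies a), not not not d.
not (not a implies a): α-rule — add not a, not a.
not not not d: drop double negation, giving not d.
(not a or d): β-rule — branch into not a  //  d.
  branch 1 (add not a):
    ○ open, literals {a=F, d=F}.
  branch 2 (add d):
    × closes — contains both d and not d.
1 branch closed, 1 open.
An open branch gives a countermodel: a=F, d=F (unmentioned atoms arbitrary); the premises hold there but the conclusion fails.

No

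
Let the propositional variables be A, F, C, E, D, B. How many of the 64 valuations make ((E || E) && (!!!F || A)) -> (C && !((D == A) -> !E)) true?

46

Initial set: {T (((E || E) && (!!!F || A)) -> (C && !((D == A) -> !E)))}.
T (((E || E) && (!!!F || A)) -> (C && !((D == A) -> !E))): β-rule — branch into F ((E || E) && (!!!F || A))  //  T (C && !((D == A) -> !E)).
  branch 1 (add F ((E || E) && (!!!F || A))):
    F ((E || E) && (!!!F || A)): β-rule — branch into F (E || E)  //  F (!!!F || A).
      branch 1.1 (add F (E || E)):
        F (E || E): α-rule — add F E, F E.
        ○ open, literals {E=0}.
      branch 1.2 (add F (!!!F || A)):
        F (!!!F || A): α-rule — add F !!!F, F A.
        F !!!F: drop double negation, giving F !F.
        ○ open, literals {A=0, F=1}.
  branch 2 (add T (C && !((D == A) -> !E))):
    T (C && !((D == A) -> !E)): α-rule — add T C, T !((D == A) -> !E).
    T !((D == A) -> !E): α-rule — add T (D == A), F !E.
    T (D == A): β-rule — branch into T D, T A  //  F D, F A.
      branch 2.1 (add T D, T A):
        ○ open, literals {A=1, C=1, D=1, E=1}.
      branch 2.2 (add F D, F A):
        ○ open, literals {A=0, C=1, D=0, E=1}.
0 branches closed, 4 open.
Each open branch fixes some atoms; the unmentioned ones are free. Counting distinct full assignments: branch {E=0} (A, F, C, D, B) contributes 32 new; branch {A=0, F=1} (C, E, D, B) contributes 8 new; branch {A=1, C=1, D=1, E=1} (F, B) contributes 4 new; branch {A=0, C=1, D=0, E=1} (F, B) contributes 2 new. Total: 46.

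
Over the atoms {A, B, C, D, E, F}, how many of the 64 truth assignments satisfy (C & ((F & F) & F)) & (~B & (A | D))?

Initial set: {((C & ((F & F) & F)) & (~B & (A | D)))}.
((C & ((F & F) & F)) & (~B & (A | D))): α-rule — add (C & ((F & F) & F)), (~B & (A | D)).
(C & ((F & F) & F)): α-rule — add C, ((F & F) & F).
(~B & (A | D)): α-rule — add ~B, (A | D).
((F & F) & F): α-rule — add (F & F), F.
(F & F): α-rule — add F, F.
(A | D): β-rule — branch into A  //  D.
  branch 1 (add A):
    ○ open, literals {A=true, B=false, C=true, F=true}.
  branch 2 (add D):
    ○ open, literals {B=false, C=true, D=true, F=true}.
0 branches closed, 2 open.
Each open branch fixes some atoms; the unmentioned ones are free. Counting distinct full assignments: branch {A=true, B=false, C=true, F=true} (D, E) contributes 4 new; branch {B=false, C=true, D=true, F=true} (A, E) contributes 2 new. Total: 6.

6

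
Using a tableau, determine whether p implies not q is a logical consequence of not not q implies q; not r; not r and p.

Initial set: {(not not q implies q); not r; (not r and p); not (p implies not q)}.
(not r and p): α-rule — add not r, p.
not (p implies not q): α-rule — add p, not not q.
(not not q implies q): β-rule — branch into not not not q  //  q.
  branch 1 (add not not not q):
    not not not q: drop double negation, giving not q.
    × closes — contains both q and not q.
  branch 2 (add q):
    ○ open, literals {p=T, q=T, r=F}.
1 branch closed, 1 open.
An open branch gives a countermodel: p=T, q=T, r=F (unmentioned atoms arbitrary); the premises hold there but the conclusion fails.

No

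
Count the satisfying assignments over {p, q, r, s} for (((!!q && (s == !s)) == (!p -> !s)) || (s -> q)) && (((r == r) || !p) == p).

Initial set: {((((!!q && (s == !s)) == (!p -> !s)) || (s -> q)) && (((r == r) || !p) == p))}.
((((!!q && (s == !s)) == (!p -> !s)) || (s -> q)) && (((r == r) || !p) == p)): α-rule — add (((!!q && (s == !s)) == (!p -> !s)) || (s -> q)), (((r == r) || !p) == p).
(((!!q && (s == !s)) == (!p -> !s)) || (s -> q)): β-rule — branch into ((!!q && (s == !s)) == (!p -> !s))  //  (s -> q).
  branch 1 (add ((!!q && (s == !s)) == (!p -> !s))):
    (((r == r) || !p) == p): β-rule — branch into ((r == r) || !p), p  //  !((r == r) || !p), !p.
      branch 1.1 (add ((r == r) || !p), p):
        ((!!q && (s == !s)) == (!p -> !s)): β-rule — branch into (!!q && (s == !s)), (!p -> !s)  //  !(!!q && (s == !s)), !(!p -> !s).
          branch 1.1.1 (add (!!q && (s == !s)), (!p -> !s)):
            (!!q && (s == !s)): α-rule — add !!q, (s == !s).
            !!q: drop double negation, giving q.
            ((r == r) || !p): β-rule — branch into (r == r)  //  !p.
              branch 1.1.1.1 (add (r == r)):
                (!p -> !s): β-rule — branch into !!p  //  !s.
                  branch 1.1.1.1.1 (add !!p):
                    (s == !s): β-rule — branch into s, !s  //  !s, !!s.
                      branch 1.1.1.1.1.1 (add s, !s):
                        × closes — contains both s and !s.
                      branch 1.1.1.1.1.2 (add !s, !!s):
                        × closes — contains both s and !s.
                  branch 1.1.1.1.2 (add !s):
                    (s == !s): β-rule — branch into s, !s  //  !s, !!s.
                      branch 1.1.1.1.2.1 (add s, !s):
                        × closes — contains both s and !s.
                      branch 1.1.1.1.2.2 (add !s, !!s):
                        × closes — contains both s and !s.
              branch 1.1.1.2 (add !p):
                × closes — contains both p and !p.
          branch 1.1.2 (add !(!!q && (s == !s)), !(!p -> !s)):
            !(!p -> !s): α-rule — add !p, !!s.
            × closes — contains both p and !p.
      branch 1.2 (add !((r == r) || !p), !p):
        !((r == r) || !p): α-rule — add !(r == r), !!p.
        × closes — contains both p and !p.
  branch 2 (add (s -> q)):
    (((r == r) || !p) == p): β-rule — branch into ((r == r) || !p), p  //  !((r == r) || !p), !p.
      branch 2.1 (add ((r == r) || !p), p):
        (s -> q): β-rule — branch into !s  //  q.
          branch 2.1.1 (add !s):
            ((r == r) || !p): β-rule — branch into (r == r)  //  !p.
              branch 2.1.1.1 (add (r == r)):
                (r == r): β-rule — branch into r, r  //  !r, !r.
                  branch 2.1.1.1.1 (add r, r):
                    ○ open, literals {p=T, r=T, s=F}.
                  branch 2.1.1.1.2 (add !r, !r):
                    ○ open, literals {p=T, r=F, s=F}.
              branch 2.1.1.2 (add !p):
                × closes — contains both p and !p.
          branch 2.1.2 (add q):
            ((r == r) || !p): β-rule — branch into (r == r)  //  !p.
              branch 2.1.2.1 (add (r == r)):
                (r == r): β-rule — branch into r, r  //  !r, !r.
                  branch 2.1.2.1.1 (add r, r):
                    ○ open, literals {p=T, q=T, r=T}.
                  branch 2.1.2.1.2 (add !r, !r):
                    ○ open, literals {p=T, q=T, r=F}.
              branch 2.1.2.2 (add !p):
                × closes — contains both p and !p.
      branch 2.2 (add !((r == r) || !p), !p):
        !((r == r) || !p): α-rule — add !(r == r), !!p.
        × closes — contains both p and !p.
10 branches closed, 4 open.
Each open branch fixes some atoms; the unmentioned ones are free. Counting distinct full assignments: branch {p=T, r=T, s=F} (q) contributes 2 new; branch {p=T, r=F, s=F} (q) contributes 2 new; branch {p=T, q=T, r=T} (s) contributes 1 new; branch {p=T, q=T, r=F} (s) contributes 1 new. Total: 6.

6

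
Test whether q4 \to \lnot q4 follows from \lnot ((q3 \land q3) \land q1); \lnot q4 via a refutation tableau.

Yes

Initial set: {T \lnot ((q3 \land q3) \land q1); T \lnot q4; F (q4 \to \lnot q4)}.
F (q4 \to \lnot q4): α-rule — add T q4, F \lnot q4.
× closes — contains both q4 and \lnot q4.
All 1 branch closes.
Every branch closed, so the premises entail the conclusion.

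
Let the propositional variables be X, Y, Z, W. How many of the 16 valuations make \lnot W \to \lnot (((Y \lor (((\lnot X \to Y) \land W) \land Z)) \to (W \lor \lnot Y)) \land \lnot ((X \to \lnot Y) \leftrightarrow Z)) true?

Initial set: {(\lnot W \to \lnot (((Y \lor (((\lnot X \to Y) \land W) \land Z)) \to (W \lor \lnot Y)) \land \lnot ((X \to \lnot Y) \leftrightarrow Z)))}.
(\lnot W \to \lnot (((Y \lor (((\lnot X \to Y) \land W) \land Z)) \to (W \lor \lnot Y)) \land \lnot ((X \to \lnot Y) \leftrightarrow Z))): β-rule — branch into \lnot \lnot W  //  \lnot (((Y \lor (((\lnot X \to Y) \land W) \land Z)) \to (W \lor \lnot Y)) \land \lnot ((X \to \lnot Y) \leftrightarrow Z)).
  branch 1 (add \lnot \lnot W):
    ○ open, literals {W=T}.
  branch 2 (add \lnot (((Y \lor (((\lnot X \to Y) \land W) \land Z)) \to (W \lor \lnot Y)) \land \lnot ((X \to \lnot Y) \leftrightarrow Z))):
    \lnot (((Y \lor (((\lnot X \to Y) \land W) \land Z)) \to (W \lor \lnot Y)) \land \lnot ((X \to \lnot Y) \leftrightarrow Z)): β-rule — branch into \lnot ((Y \lor (((\lnot X \to Y) \land W) \land Z)) \to (W \lor \lnot Y))  //  \lnot \lnot ((X \to \lnot Y) \leftrightarrow Z).
      branch 2.1 (add \lnot ((Y \lor (((\lnot X \to Y) \land W) \land Z)) \to (W \lor \lnot Y))):
        \lnot ((Y \lor (((\lnot X \to Y) \land W) \land Z)) \to (W \lor \lnot Y)): α-rule — add (Y \lor (((\lnot X \to Y) \land W) \land Z)), \lnot (W \lor \lnot Y).
        \lnot (W \lor \lnot Y): α-rule — add \lnot W, \lnot \lnot Y.
        (Y \lor (((\lnot X \to Y) \land W) \land Z)): β-rule — branch into Y  //  (((\lnot X \to Y) \land W) \land Z).
          branch 2.1.1 (add Y):
            ○ open, literals {W=F, Y=T}.
          branch 2.1.2 (add (((\lnot X \to Y) \land W) \land Z)):
            (((\lnot X \to Y) \land W) \land Z): α-rule — add ((\lnot X \to Y) \land W), Z.
            ((\lnot X \to Y) \land W): α-rule — add (\lnot X \to Y), W.
            × closes — contains both W and \lnot W.
      branch 2.2 (add \lnot \lnot ((X \to \lnot Y) \leftrightarrow Z)):
        \lnot \lnot ((X \to \lnot Y) \leftrightarrow Z): β-rule — branch into (X \to \lnot Y), Z  //  \lnot (X \to \lnot Y), \lnot Z.
          branch 2.2.1 (add (X \to \lnot Y), Z):
            (X \to \lnot Y): β-rule — branch into \lnot X  //  \lnot Y.
              branch 2.2.1.1 (add \lnot X):
                ○ open, literals {X=F, Z=T}.
              branch 2.2.1.2 (add \lnot Y):
                ○ open, literals {Y=F, Z=T}.
          branch 2.2.2 (add \lnot (X \to \lnot Y), \lnot Z):
            \lnot (X \to \lnot Y): α-rule — add X, \lnot \lnot Y.
            ○ open, literals {X=T, Y=T, Z=F}.
1 branch closed, 5 open.
Each open branch fixes some atoms; the unmentioned ones are free. Counting distinct full assignments: branch {W=T} (X, Y, Z) contributes 8 new; branch {W=F, Y=T} (X, Z) contributes 4 new; branch {X=F, Z=T} (Y, W) contributes 1 new; branch {Y=F, Z=T} (X, W) contributes 1 new; branch {X=T, Y=T, Z=F} (W) contributes 0 new. Total: 14.

14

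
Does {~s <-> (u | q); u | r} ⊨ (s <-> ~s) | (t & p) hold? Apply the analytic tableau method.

No

Initial set: {T (~s <-> (u | q)); T (u | r); F ((s <-> ~s) | (t & p))}.
F ((s <-> ~s) | (t & p)): α-rule — add F (s <-> ~s), F (t & p).
T (~s <-> (u | q)): β-rule — branch into T ~s, T (u | q)  //  F ~s, F (u | q).
  branch 1 (add T ~s, T (u | q)):
    T (u | r): β-rule — branch into T u  //  T r.
      branch 1.1 (add T u):
        F (s <-> ~s): β-rule — branch into T s, F ~s  //  F s, T ~s.
          branch 1.1.1 (add T s, F ~s):
            × closes — contains both s and ~s.
          branch 1.1.2 (add F s, T ~s):
            F (t & p): β-rule — branch into F t  //  F p.
              branch 1.1.2.1 (add F t):
                T (u | q): β-rule — branch into T u  //  T q.
                  branch 1.1.2.1.1 (add T u):
                    ○ open, literals {s=F, t=F, u=T}.
                  branch 1.1.2.1.2 (add T q):
                    ○ open, literals {q=T, s=F, t=F, u=T}.
              branch 1.1.2.2 (add F p):
                T (u | q): β-rule — branch into T u  //  T q.
                  branch 1.1.2.2.1 (add T u):
                    ○ open, literals {p=F, s=F, u=T}.
                  branch 1.1.2.2.2 (add T q):
                    ○ open, literals {p=F, q=T, s=F, u=T}.
      branch 1.2 (add T r):
        F (s <-> ~s): β-rule — branch into T s, F ~s  //  F s, T ~s.
          branch 1.2.1 (add T s, F ~s):
            × closes — contains both s and ~s.
          branch 1.2.2 (add F s, T ~s):
            F (t & p): β-rule — branch into F t  //  F p.
              branch 1.2.2.1 (add F t):
                T (u | q): β-rule — branch into T u  //  T q.
                  branch 1.2.2.1.1 (add T u):
                    ○ open, literals {r=T, s=F, t=F, u=T}.
                  branch 1.2.2.1.2 (add T q):
                    ○ open, literals {q=T, r=T, s=F, t=F}.
              branch 1.2.2.2 (add F p):
                T (u | q): β-rule — branch into T u  //  T q.
                  branch 1.2.2.2.1 (add T u):
                    ○ open, literals {p=F, r=T, s=F, u=T}.
                  branch 1.2.2.2.2 (add T q):
                    ○ open, literals {p=F, q=T, r=T, s=F}.
  branch 2 (add F ~s, F (u | q)):
    F (u | q): α-rule — add F u, F q.
    T (u | r): β-rule — branch into T u  //  T r.
      branch 2.1 (add T u):
        × closes — contains both u and ~u.
      branch 2.2 (add T r):
        F (s <-> ~s): β-rule — branch into T s, F ~s  //  F s, T ~s.
          branch 2.2.1 (add T s, F ~s):
            F (t & p): β-rule — branch into F t  //  F p.
              branch 2.2.1.1 (add F t):
                ○ open, literals {q=F, r=T, s=T, t=F, u=F}.
              branch 2.2.1.2 (add F p):
                ○ open, literals {p=F, q=F, r=T, s=T, u=F}.
          branch 2.2.2 (add F s, T ~s):
            × closes — contains both s and ~s.
4 branches closed, 10 open.
An open branch gives a countermodel: s=F, t=F, u=T (unmentioned atoms arbitrary); the premises hold there but the conclusion fails.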